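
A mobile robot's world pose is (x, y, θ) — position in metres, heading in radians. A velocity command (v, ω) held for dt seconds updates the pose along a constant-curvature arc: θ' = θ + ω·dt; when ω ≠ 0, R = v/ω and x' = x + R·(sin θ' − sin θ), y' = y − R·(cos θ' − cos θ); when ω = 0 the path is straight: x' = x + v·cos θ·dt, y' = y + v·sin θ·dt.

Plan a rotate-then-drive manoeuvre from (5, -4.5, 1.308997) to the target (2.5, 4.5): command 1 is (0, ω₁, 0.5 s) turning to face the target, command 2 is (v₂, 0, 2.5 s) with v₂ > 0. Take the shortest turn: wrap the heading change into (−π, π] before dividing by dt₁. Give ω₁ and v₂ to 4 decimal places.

heading to target = atan2(4.5−-4.5, 2.5−5) = 1.8417
Δθ = wrap(1.8417 − 1.3090) = 0.5327; ω₁ = Δθ/dt₁ = 1.0655
distance = √((2.5−5)² + (4.5−-4.5)²) = 9.3408; v₂ = distance/dt₂ = 3.7363

ω₁ = 1.0655, v₂ = 3.7363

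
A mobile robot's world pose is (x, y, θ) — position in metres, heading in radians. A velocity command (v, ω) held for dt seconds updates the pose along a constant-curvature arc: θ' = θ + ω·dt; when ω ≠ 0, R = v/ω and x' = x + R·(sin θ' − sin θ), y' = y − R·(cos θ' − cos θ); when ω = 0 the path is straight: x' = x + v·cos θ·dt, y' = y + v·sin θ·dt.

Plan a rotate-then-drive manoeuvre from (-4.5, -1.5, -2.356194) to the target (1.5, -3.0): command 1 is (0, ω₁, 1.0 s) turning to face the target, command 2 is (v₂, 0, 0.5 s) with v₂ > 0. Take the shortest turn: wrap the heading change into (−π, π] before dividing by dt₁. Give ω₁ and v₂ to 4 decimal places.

heading to target = atan2(-3−-1.5, 1.5−-4.5) = -0.2450
Δθ = wrap(-0.2450 − -2.3562) = 2.1112; ω₁ = Δθ/dt₁ = 2.1112
distance = √((1.5−-4.5)² + (-3−-1.5)²) = 6.1847; v₂ = distance/dt₂ = 12.3693

ω₁ = 2.1112, v₂ = 12.3693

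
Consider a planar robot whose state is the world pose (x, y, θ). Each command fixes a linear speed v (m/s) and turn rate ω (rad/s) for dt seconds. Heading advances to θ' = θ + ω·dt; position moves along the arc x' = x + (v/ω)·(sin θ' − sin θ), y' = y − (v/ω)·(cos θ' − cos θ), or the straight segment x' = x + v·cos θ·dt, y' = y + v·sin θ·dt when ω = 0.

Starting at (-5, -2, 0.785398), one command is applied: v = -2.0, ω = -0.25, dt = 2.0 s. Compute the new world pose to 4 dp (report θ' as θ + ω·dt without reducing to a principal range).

θ' = 0.7854 + -0.25·2.0 = 0.2854
R = v/ω = -2.0/-0.25 = 8.0000
x' = -5 + 8.0000·(sin 0.2854 − sin 0.7854) = -8.4045
y' = -2 − 8.0000·(cos 0.2854 − cos 0.7854) = -4.0195

(-8.4045, -4.0195, 0.2854)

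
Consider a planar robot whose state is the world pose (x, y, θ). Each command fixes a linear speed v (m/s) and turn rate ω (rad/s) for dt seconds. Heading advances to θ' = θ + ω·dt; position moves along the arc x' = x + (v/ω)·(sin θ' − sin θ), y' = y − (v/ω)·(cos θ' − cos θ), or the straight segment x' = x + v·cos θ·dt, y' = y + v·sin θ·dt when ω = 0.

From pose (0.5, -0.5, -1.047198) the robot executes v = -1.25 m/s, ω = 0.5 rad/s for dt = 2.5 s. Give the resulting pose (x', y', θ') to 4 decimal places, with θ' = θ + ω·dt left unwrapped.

(-2.1686, 0.6988, 0.2028)

θ' = -1.0472 + 0.5·2.5 = 0.2028
R = v/ω = -1.25/0.5 = -2.5000
x' = 0.5 + -2.5000·(sin 0.2028 − sin -1.0472) = -2.1686
y' = -0.5 − -2.5000·(cos 0.2028 − cos -1.0472) = 0.6988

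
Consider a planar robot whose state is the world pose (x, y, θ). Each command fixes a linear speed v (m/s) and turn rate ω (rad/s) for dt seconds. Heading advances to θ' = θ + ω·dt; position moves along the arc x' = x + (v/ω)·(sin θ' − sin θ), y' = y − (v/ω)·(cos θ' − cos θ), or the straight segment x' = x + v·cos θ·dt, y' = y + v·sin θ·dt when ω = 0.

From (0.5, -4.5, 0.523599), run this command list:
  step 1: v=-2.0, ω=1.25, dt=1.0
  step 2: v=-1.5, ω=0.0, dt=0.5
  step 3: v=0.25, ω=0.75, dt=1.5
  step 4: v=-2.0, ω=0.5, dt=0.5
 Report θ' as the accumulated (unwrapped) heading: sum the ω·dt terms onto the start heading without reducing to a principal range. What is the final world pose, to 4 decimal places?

(0.6280, -6.8035, 3.1486)

step 1: θ'=1.7736 (R=-1.6000) → pose (-0.2672, -6.2079, 1.7736)
step 2: θ'=1.7736 (straight) → pose (-0.1161, -6.9425, 1.7736)
step 3: θ'=2.8986 (R=0.3333) → pose (-0.3624, -6.6861, 2.8986)
step 4: θ'=3.1486 (R=-4.0000) → pose (0.6280, -6.8035, 3.1486)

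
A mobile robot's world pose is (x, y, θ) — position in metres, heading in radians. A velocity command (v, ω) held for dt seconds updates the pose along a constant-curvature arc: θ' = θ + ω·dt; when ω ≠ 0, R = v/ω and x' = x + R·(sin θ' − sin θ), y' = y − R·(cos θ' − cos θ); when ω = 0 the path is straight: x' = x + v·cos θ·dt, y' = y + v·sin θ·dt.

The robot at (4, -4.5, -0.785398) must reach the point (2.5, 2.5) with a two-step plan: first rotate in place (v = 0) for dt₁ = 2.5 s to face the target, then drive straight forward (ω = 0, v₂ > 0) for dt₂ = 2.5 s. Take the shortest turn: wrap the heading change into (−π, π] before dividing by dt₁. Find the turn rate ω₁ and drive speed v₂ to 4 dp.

heading to target = atan2(2.5−-4.5, 2.5−4) = 1.7819
Δθ = wrap(1.7819 − -0.7854) = 2.5673; ω₁ = Δθ/dt₁ = 1.0269
distance = √((2.5−4)² + (2.5−-4.5)²) = 7.1589; v₂ = distance/dt₂ = 2.8636

ω₁ = 1.0269, v₂ = 2.8636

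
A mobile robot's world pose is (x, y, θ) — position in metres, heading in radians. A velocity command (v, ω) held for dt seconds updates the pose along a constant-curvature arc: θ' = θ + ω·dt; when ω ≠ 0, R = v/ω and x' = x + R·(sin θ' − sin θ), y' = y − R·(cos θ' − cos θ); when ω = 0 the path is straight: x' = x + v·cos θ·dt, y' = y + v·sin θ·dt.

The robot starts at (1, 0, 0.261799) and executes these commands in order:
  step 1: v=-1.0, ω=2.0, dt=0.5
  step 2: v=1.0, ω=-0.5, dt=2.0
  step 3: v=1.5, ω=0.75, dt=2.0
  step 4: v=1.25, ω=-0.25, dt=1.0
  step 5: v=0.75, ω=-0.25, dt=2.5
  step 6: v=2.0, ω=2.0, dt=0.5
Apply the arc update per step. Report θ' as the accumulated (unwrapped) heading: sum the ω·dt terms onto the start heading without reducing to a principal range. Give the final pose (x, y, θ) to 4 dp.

step 1: θ'=1.2618 (R=-0.5000) → pose (0.6531, -0.3309, 1.2618)
step 2: θ'=0.2618 (R=-2.0000) → pose (2.0407, 0.9927, 0.2618)
step 3: θ'=1.7618 (R=2.0000) → pose (3.4867, 3.3043, 1.7618)
step 4: θ'=1.5118 (R=-5.0000) → pose (3.4045, 4.5483, 1.5118)
step 5: θ'=0.8868 (R=-3.0000) → pose (4.0741, 6.2671, 0.8868)
step 6: θ'=1.8868 (R=1.0000) → pose (4.2495, 7.2098, 1.8868)

(4.2495, 7.2098, 1.8868)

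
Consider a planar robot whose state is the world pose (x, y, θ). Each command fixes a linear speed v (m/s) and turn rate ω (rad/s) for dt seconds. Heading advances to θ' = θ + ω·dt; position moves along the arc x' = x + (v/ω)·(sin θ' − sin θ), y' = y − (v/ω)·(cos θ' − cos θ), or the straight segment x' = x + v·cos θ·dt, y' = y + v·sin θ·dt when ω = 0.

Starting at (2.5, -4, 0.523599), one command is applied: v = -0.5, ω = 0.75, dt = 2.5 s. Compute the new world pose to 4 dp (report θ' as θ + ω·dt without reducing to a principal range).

(2.3823, -5.0683, 2.3986)

θ' = 0.5236 + 0.75·2.5 = 2.3986
R = v/ω = -0.5/0.75 = -0.6667
x' = 2.5 + -0.6667·(sin 2.3986 − sin 0.5236) = 2.3823
y' = -4 − -0.6667·(cos 2.3986 − cos 0.5236) = -5.0683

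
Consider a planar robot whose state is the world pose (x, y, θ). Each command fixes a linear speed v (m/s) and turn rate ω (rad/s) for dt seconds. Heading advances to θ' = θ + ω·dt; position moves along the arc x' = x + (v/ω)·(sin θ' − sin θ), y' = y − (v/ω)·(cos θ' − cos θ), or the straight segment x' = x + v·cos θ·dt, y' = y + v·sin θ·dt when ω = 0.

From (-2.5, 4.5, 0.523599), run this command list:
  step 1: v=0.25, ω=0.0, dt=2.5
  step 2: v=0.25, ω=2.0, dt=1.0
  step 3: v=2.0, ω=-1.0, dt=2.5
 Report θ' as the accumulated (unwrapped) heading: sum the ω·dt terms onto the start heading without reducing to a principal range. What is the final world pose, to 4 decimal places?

(-0.8372, 8.6522, 0.0236)

step 1: θ'=0.5236 (straight) → pose (-1.9587, 4.8125, 0.5236)
step 2: θ'=2.5236 (R=0.1250) → pose (-1.9488, 5.0226, 2.5236)
step 3: θ'=0.0236 (R=-2.0000) → pose (-0.8372, 8.6522, 0.0236)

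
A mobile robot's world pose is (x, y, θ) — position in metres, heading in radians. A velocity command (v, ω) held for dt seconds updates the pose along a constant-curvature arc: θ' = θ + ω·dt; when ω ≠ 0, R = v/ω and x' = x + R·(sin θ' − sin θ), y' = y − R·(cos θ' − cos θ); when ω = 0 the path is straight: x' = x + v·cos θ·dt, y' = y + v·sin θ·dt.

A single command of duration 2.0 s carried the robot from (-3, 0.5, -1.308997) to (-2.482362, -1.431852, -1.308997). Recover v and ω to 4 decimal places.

v = 1.0000, ω = 0.0000

Δθ = -1.308997 − -1.308997 = 0.000000
ω = Δθ/dt = 0.000000/2.0 = 0.0000
ω = 0 → v = (Δx·cos θ + Δy·sin θ)/dt = 1.0000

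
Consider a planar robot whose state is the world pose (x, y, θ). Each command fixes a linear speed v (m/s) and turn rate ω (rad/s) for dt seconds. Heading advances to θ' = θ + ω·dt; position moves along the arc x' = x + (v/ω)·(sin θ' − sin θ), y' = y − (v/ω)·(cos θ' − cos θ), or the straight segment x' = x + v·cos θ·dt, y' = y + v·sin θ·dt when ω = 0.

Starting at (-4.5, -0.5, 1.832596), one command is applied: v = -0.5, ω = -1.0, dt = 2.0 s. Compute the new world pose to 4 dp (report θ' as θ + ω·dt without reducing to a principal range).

(-5.0663, -1.1224, -0.1674)

θ' = 1.8326 + -1.0·2.0 = -0.1674
R = v/ω = -0.5/-1.0 = 0.5000
x' = -4.5 + 0.5000·(sin -0.1674 − sin 1.8326) = -5.0663
y' = -0.5 − 0.5000·(cos -0.1674 − cos 1.8326) = -1.1224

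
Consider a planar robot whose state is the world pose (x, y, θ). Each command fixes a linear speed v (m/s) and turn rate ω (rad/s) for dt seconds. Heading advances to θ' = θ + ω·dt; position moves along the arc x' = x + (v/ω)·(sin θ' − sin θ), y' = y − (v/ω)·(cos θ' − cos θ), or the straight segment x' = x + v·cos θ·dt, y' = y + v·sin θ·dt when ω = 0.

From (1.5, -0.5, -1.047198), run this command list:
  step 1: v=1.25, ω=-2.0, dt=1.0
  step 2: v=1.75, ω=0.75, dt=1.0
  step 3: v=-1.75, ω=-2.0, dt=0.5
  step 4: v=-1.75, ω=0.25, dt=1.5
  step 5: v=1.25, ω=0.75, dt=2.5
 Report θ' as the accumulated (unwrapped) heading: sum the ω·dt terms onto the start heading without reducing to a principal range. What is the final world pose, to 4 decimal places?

(1.8106, -4.3015, -1.0472)

step 1: θ'=-3.0472 (R=-0.6250) → pose (1.0176, -1.4347, -3.0472)
step 2: θ'=-2.2972 (R=2.3333) → pose (-0.5068, -2.2079, -2.2972)
step 3: θ'=-3.2972 (R=0.8750) → pose (0.2830, -1.9246, -3.2972)
step 4: θ'=-2.9222 (R=-7.0000) → pose (2.8913, -1.8414, -2.9222)
step 5: θ'=-1.0472 (R=1.6667) → pose (1.8106, -4.3015, -1.0472)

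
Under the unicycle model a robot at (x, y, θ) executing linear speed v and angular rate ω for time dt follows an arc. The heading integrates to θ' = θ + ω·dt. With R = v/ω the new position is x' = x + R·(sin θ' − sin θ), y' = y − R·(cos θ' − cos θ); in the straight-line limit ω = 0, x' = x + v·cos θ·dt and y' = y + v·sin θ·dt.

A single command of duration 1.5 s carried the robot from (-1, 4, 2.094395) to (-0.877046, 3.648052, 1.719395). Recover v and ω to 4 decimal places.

v = -0.2500, ω = -0.2500

Δθ = 1.719395 − 2.094395 = -0.375000
ω = Δθ/dt = -0.375000/1.5 = -0.2500
R = −Δy/(cos θ' − cos θ) = 1.0000
v = R·ω = 1.0000·-0.2500 = -0.2500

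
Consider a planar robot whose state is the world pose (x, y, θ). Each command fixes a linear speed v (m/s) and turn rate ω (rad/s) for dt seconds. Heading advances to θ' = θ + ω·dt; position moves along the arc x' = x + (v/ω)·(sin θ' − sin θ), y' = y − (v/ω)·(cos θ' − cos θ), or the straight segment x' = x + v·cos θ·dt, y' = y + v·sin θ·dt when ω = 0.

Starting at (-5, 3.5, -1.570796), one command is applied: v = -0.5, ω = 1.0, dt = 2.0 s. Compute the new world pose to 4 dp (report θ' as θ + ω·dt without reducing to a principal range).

(-5.7081, 3.9546, 0.4292)

θ' = -1.5708 + 1.0·2.0 = 0.4292
R = v/ω = -0.5/1.0 = -0.5000
x' = -5 + -0.5000·(sin 0.4292 − sin -1.5708) = -5.7081
y' = 3.5 − -0.5000·(cos 0.4292 − cos -1.5708) = 3.9546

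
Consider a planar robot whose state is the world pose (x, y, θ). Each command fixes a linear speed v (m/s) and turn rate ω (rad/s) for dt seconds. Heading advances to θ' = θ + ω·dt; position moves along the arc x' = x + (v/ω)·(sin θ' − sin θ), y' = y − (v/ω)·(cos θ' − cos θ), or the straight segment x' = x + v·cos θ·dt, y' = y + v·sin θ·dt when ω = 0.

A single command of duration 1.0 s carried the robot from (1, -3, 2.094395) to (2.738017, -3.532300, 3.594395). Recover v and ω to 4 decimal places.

v = -2.0000, ω = 1.5000

Δθ = 3.594395 − 2.094395 = 1.500000
ω = Δθ/dt = 1.500000/1.0 = 1.5000
R = Δx/(sin θ' − sin θ) = -1.3333
v = R·ω = -1.3333·1.5000 = -2.0000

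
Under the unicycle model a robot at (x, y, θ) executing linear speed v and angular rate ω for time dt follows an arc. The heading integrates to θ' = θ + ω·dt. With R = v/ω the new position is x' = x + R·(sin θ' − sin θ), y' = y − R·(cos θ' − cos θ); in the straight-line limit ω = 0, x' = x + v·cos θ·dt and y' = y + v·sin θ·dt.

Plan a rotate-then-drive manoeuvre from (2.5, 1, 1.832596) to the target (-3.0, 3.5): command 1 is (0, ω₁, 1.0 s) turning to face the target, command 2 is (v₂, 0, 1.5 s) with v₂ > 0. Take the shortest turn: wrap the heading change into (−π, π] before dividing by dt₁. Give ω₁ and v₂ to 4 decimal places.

heading to target = atan2(3.5−1, -3−2.5) = 2.7150
Δθ = wrap(2.7150 − 1.8326) = 0.8824; ω₁ = Δθ/dt₁ = 0.8824
distance = √((-3−2.5)² + (3.5−1)²) = 6.0415; v₂ = distance/dt₂ = 4.0277

ω₁ = 0.8824, v₂ = 4.0277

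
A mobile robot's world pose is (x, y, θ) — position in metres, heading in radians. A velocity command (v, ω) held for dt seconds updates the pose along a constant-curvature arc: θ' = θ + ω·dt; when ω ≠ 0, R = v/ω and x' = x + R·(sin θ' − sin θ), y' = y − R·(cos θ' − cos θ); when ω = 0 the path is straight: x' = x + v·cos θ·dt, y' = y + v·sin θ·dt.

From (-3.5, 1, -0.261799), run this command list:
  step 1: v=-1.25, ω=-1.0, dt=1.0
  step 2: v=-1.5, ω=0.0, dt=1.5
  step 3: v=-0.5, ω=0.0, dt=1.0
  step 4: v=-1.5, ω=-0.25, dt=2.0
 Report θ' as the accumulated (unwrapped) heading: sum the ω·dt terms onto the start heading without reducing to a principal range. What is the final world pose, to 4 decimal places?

(-5.3786, 7.4107, -1.7618)

step 1: θ'=-1.2618 (R=1.2500) → pose (-4.3673, 1.8273, -1.2618)
step 2: θ'=-1.2618 (straight) → pose (-5.0515, 3.9707, -1.2618)
step 3: θ'=-1.2618 (straight) → pose (-5.2036, 4.4470, -1.2618)
step 4: θ'=-1.7618 (R=6.0000) → pose (-5.3786, 7.4107, -1.7618)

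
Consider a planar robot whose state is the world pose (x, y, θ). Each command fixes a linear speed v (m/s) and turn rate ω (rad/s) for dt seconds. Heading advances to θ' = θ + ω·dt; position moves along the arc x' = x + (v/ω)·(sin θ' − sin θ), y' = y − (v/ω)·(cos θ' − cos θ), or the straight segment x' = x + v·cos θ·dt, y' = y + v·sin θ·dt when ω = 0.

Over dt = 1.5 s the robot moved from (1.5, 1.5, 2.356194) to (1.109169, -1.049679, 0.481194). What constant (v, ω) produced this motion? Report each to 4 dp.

v = -2.0000, ω = -1.2500

Δθ = 0.481194 − 2.356194 = -1.875000
ω = Δθ/dt = -1.875000/1.5 = -1.2500
R = −Δy/(cos θ' − cos θ) = 1.6000
v = R·ω = 1.6000·-1.2500 = -2.0000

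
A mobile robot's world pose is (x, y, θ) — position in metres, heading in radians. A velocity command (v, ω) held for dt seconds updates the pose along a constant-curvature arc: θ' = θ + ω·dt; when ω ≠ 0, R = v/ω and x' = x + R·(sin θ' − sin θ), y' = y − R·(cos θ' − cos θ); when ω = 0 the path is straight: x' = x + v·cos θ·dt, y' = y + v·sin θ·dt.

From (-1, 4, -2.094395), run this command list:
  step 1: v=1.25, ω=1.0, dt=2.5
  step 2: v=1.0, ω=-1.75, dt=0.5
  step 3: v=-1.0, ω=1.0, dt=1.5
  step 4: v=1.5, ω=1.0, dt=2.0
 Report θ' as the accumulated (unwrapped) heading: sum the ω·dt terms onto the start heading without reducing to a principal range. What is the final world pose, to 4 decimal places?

(-1.3705, 4.0957, 3.0306)

step 1: θ'=0.4056 (R=1.2500) → pose (0.5758, 2.2264, 0.4056)
step 2: θ'=-0.4694 (R=-0.5714) → pose (1.0597, 2.2110, -0.4694)
step 3: θ'=1.0306 (R=-1.0000) → pose (-0.2503, 1.8334, 1.0306)
step 4: θ'=3.0306 (R=1.5000) → pose (-1.3705, 4.0957, 3.0306)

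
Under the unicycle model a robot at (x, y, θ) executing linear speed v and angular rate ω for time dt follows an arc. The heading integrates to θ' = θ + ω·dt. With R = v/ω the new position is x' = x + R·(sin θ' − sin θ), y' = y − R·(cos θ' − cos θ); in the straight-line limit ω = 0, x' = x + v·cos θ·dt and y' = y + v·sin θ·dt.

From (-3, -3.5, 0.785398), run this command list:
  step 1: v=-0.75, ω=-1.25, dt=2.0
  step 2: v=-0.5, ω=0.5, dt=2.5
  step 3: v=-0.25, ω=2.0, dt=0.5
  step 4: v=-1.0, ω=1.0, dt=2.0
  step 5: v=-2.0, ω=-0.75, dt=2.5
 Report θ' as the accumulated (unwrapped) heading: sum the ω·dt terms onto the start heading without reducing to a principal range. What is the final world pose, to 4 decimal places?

(-4.6225, -7.9361, 0.6604)

step 1: θ'=-1.7146 (R=0.6000) → pose (-4.0181, -2.9897, -1.7146)
step 2: θ'=-0.4646 (R=-1.0000) → pose (-4.5597, -1.9524, -0.4646)
step 3: θ'=0.5354 (R=-0.1250) → pose (-4.6795, -1.9567, 0.5354)
step 4: θ'=2.5354 (R=-1.0000) → pose (-4.7390, -3.6386, 2.5354)
step 5: θ'=0.6604 (R=2.6667) → pose (-4.6225, -7.9361, 0.6604)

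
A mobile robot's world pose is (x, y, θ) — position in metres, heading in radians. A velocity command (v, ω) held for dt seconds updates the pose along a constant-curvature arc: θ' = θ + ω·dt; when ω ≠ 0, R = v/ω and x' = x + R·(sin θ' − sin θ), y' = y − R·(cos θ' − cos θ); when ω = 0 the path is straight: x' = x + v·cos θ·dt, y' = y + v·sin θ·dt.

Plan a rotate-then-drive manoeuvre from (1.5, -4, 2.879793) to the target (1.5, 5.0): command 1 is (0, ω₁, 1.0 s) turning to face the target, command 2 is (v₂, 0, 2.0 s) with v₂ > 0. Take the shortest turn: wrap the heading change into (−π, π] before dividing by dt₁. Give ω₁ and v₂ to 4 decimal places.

ω₁ = -1.3090, v₂ = 4.5000

heading to target = atan2(5−-4, 1.5−1.5) = 1.5708
Δθ = wrap(1.5708 − 2.8798) = -1.3090; ω₁ = Δθ/dt₁ = -1.3090
distance = √((1.5−1.5)² + (5−-4)²) = 9.0000; v₂ = distance/dt₂ = 4.5000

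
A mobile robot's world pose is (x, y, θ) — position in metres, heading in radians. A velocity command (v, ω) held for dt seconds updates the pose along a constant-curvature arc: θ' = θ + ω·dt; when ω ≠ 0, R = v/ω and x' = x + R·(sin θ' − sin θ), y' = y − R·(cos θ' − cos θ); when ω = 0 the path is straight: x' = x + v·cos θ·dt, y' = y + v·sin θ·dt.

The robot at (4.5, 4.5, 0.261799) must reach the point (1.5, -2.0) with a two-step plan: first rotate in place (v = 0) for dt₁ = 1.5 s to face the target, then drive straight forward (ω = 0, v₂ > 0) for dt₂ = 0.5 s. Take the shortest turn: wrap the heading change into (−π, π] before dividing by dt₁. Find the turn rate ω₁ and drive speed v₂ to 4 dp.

heading to target = atan2(-2−4.5, 1.5−4.5) = -2.0032
Δθ = wrap(-2.0032 − 0.2618) = -2.2650; ω₁ = Δθ/dt₁ = -1.5100
distance = √((1.5−4.5)² + (-2−4.5)²) = 7.1589; v₂ = distance/dt₂ = 14.3178

ω₁ = -1.5100, v₂ = 14.3178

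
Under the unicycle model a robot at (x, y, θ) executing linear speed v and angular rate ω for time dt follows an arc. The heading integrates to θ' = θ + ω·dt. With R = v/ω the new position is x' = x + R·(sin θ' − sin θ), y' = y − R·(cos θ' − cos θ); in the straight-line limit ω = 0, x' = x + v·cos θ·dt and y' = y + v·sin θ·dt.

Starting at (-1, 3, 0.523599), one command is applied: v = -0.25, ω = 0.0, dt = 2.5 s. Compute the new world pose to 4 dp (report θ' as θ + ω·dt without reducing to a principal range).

θ' = 0.5236 + 0.0·2.5 = 0.5236
ω = 0 → straight: x' = -1 + -0.25·cos(0.5236)·2.5 = -1.5413
y' = 3 + -0.25·sin(0.5236)·2.5 = 2.6875

(-1.5413, 2.6875, 0.5236)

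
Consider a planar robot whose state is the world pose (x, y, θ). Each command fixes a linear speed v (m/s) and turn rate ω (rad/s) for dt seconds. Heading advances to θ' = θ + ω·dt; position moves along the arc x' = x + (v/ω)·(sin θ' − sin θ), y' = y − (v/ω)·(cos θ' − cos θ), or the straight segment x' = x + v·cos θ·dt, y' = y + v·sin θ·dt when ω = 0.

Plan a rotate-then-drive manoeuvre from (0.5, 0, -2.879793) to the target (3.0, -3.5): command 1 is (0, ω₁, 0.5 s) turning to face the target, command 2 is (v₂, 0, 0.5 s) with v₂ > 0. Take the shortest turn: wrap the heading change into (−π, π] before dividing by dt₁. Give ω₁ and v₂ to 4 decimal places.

ω₁ = 3.8585, v₂ = 8.6023

heading to target = atan2(-3.5−0, 3−0.5) = -0.9505
Δθ = wrap(-0.9505 − -2.8798) = 1.9292; ω₁ = Δθ/dt₁ = 3.8585
distance = √((3−0.5)² + (-3.5−0)²) = 4.3012; v₂ = distance/dt₂ = 8.6023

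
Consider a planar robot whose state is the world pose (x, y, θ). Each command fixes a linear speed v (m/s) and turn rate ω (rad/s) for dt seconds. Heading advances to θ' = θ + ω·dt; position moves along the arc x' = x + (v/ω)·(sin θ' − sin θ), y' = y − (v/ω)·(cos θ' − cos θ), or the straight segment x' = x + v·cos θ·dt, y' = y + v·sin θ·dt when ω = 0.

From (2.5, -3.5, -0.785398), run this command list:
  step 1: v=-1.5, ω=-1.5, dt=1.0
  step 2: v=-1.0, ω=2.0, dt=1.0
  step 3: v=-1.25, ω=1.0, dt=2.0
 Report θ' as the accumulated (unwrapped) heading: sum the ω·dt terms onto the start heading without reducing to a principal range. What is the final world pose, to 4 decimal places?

step 1: θ'=-2.2854 (R=1.0000) → pose (2.4518, -2.1376, -2.2854)
step 2: θ'=-0.2854 (R=-0.5000) → pose (2.2148, -1.3301, -0.2854)
step 3: θ'=1.7146 (R=-1.2500) → pose (0.6258, -2.7087, 1.7146)

(0.6258, -2.7087, 1.7146)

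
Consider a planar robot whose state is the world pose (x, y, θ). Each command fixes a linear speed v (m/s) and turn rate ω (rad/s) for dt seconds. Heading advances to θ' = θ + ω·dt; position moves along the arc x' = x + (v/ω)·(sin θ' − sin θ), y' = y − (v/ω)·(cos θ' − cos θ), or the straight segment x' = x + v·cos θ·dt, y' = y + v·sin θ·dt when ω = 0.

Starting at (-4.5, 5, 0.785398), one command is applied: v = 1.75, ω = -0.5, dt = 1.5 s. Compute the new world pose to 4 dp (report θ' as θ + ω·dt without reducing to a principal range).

(-2.1490, 6.0229, 0.0354)

θ' = 0.7854 + -0.5·1.5 = 0.0354
R = v/ω = 1.75/-0.5 = -3.5000
x' = -4.5 + -3.5000·(sin 0.0354 − sin 0.7854) = -2.1490
y' = 5 − -3.5000·(cos 0.0354 − cos 0.7854) = 6.0229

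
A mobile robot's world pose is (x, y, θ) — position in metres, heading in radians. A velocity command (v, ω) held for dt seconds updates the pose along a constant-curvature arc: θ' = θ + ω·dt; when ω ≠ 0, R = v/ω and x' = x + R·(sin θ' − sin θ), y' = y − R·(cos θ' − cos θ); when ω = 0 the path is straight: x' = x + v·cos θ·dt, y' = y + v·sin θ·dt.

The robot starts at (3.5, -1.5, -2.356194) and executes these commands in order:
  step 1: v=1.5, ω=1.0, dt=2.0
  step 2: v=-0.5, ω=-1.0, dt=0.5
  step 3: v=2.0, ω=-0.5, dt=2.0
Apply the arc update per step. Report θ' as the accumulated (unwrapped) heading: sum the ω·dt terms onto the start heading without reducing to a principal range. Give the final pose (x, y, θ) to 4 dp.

step 1: θ'=-0.3562 (R=1.5000) → pose (4.0376, -3.9665, -0.3562)
step 2: θ'=-0.8562 (R=0.5000) → pose (3.8343, -3.8255, -0.8562)
step 3: θ'=-1.8562 (R=-4.0000) → pose (4.6511, -7.5730, -1.8562)

(4.6511, -7.5730, -1.8562)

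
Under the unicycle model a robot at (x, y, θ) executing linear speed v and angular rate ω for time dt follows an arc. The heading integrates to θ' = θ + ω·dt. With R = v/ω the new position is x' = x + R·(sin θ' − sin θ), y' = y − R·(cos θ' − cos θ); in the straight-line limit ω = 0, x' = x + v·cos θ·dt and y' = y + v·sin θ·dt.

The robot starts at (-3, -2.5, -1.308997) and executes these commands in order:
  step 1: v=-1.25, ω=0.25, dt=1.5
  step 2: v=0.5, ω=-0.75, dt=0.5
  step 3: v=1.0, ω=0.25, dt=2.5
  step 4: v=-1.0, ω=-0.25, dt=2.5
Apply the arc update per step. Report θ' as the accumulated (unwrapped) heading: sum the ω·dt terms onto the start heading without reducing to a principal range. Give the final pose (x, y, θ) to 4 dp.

(-3.7017, -1.0448, -1.3090)

step 1: θ'=-0.9340 (R=-5.0000) → pose (-3.8096, -0.8210, -0.9340)
step 2: θ'=-1.3090 (R=-0.6667) → pose (-3.7017, -1.0448, -1.3090)
step 3: θ'=-0.6840 (R=4.0000) → pose (-2.3655, -3.1098, -0.6840)
step 4: θ'=-1.3090 (R=4.0000) → pose (-3.7017, -1.0448, -1.3090)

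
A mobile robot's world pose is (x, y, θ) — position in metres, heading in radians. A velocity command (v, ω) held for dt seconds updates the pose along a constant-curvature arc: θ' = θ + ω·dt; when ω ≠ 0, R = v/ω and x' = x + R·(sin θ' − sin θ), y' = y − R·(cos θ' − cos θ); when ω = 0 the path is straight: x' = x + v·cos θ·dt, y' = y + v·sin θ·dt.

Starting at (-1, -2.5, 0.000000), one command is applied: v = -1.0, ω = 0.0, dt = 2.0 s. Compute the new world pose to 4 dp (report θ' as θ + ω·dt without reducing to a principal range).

(-3.0000, -2.5000, 0.0000)

θ' = 0.0000 + 0.0·2.0 = 0.0000
ω = 0 → straight: x' = -1 + -1.0·cos(0.0000)·2.0 = -3.0000
y' = -2.5 + -1.0·sin(0.0000)·2.0 = -2.5000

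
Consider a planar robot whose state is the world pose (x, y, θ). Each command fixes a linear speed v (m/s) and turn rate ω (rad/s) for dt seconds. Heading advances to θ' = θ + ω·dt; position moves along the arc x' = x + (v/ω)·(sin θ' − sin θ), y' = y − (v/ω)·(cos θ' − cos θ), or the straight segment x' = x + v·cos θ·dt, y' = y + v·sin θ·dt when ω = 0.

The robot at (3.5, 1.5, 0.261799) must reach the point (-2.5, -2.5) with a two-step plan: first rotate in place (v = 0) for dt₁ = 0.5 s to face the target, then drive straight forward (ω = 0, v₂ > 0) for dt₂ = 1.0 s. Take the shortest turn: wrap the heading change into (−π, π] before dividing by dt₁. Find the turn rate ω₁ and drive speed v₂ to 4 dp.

ω₁ = -5.6308, v₂ = 7.2111

heading to target = atan2(-2.5−1.5, -2.5−3.5) = -2.5536
Δθ = wrap(-2.5536 − 0.2618) = -2.8154; ω₁ = Δθ/dt₁ = -5.6308
distance = √((-2.5−3.5)² + (-2.5−1.5)²) = 7.2111; v₂ = distance/dt₂ = 7.2111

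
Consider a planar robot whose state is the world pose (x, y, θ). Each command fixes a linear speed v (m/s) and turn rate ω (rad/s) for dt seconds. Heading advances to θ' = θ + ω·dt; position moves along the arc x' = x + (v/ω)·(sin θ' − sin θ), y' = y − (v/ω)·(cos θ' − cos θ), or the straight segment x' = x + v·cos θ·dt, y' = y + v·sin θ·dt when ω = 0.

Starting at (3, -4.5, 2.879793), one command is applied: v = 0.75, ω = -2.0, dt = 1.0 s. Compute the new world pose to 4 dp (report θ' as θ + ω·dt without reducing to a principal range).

(2.8081, -3.8988, 0.8798)

θ' = 2.8798 + -2.0·1.0 = 0.8798
R = v/ω = 0.75/-2.0 = -0.3750
x' = 3 + -0.3750·(sin 0.8798 − sin 2.8798) = 2.8081
y' = -4.5 − -0.3750·(cos 0.8798 − cos 2.8798) = -3.8988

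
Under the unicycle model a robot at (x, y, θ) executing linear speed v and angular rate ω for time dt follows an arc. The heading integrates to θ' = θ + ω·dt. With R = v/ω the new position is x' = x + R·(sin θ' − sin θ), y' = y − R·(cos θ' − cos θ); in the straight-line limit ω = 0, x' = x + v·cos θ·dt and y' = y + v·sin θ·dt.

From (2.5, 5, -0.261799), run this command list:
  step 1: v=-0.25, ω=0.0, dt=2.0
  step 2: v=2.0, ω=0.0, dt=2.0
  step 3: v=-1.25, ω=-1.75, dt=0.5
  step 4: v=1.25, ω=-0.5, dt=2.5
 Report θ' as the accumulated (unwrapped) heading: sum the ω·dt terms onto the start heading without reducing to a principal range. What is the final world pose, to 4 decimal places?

(4.8622, 1.6114, -2.3868)

step 1: θ'=-0.2618 (straight) → pose (2.0170, 5.1294, -0.2618)
step 2: θ'=-0.2618 (straight) → pose (5.8807, 4.0941, -0.2618)
step 3: θ'=-1.1368 (R=0.7143) → pose (5.4175, 4.4837, -1.1368)
step 4: θ'=-2.3868 (R=-2.5000) → pose (4.8622, 1.6114, -2.3868)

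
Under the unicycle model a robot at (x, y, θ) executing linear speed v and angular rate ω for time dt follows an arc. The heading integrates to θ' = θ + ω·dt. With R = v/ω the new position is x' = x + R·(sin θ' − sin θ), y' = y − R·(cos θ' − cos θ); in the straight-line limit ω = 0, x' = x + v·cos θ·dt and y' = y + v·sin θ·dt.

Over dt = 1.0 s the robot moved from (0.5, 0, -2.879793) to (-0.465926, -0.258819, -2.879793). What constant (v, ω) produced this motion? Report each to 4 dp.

v = 1.0000, ω = 0.0000

Δθ = -2.879793 − -2.879793 = 0.000000
ω = Δθ/dt = 0.000000/1.0 = 0.0000
ω = 0 → v = (Δx·cos θ + Δy·sin θ)/dt = 1.0000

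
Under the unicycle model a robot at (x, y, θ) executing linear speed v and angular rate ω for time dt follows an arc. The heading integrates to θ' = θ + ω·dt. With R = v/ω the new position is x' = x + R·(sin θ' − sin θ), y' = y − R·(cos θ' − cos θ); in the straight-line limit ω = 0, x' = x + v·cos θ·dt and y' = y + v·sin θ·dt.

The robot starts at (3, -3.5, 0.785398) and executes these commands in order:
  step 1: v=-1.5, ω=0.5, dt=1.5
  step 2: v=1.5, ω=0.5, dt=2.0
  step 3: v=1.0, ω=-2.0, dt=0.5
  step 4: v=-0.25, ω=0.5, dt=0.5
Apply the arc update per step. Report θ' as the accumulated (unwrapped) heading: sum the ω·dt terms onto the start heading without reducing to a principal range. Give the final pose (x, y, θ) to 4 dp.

(0.6307, -2.6391, 1.7854)

step 1: θ'=1.5354 (R=-3.0000) → pose (2.1232, -5.5151, 1.5354)
step 2: θ'=2.5354 (R=3.0000) → pose (0.8343, -2.9435, 2.5354)
step 3: θ'=1.5354 (R=-0.5000) → pose (0.6195, -2.5149, 1.5354)
step 4: θ'=1.7854 (R=-0.5000) → pose (0.6307, -2.6391, 1.7854)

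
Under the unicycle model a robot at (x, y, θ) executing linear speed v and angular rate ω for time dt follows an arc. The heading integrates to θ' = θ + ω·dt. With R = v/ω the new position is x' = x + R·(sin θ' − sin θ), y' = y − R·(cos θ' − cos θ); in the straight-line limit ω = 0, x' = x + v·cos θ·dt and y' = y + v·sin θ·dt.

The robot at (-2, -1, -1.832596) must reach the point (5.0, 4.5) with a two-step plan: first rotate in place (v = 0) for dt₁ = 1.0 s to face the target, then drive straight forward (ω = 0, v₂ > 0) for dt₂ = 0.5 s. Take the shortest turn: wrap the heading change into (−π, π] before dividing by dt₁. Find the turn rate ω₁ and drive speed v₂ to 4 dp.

heading to target = atan2(4.5−-1, 5−-2) = 0.6660
Δθ = wrap(0.6660 − -1.8326) = 2.4986; ω₁ = Δθ/dt₁ = 2.4986
distance = √((5−-2)² + (4.5−-1)²) = 8.9022; v₂ = distance/dt₂ = 17.8045

ω₁ = 2.4986, v₂ = 17.8045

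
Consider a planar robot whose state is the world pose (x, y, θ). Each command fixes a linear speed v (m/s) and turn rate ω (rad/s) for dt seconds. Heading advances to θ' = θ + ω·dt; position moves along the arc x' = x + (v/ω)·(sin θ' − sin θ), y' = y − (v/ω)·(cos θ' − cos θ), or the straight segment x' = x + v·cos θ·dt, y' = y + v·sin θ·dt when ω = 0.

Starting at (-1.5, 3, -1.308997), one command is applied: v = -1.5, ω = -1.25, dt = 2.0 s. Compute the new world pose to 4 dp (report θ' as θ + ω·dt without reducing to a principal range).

θ' = -1.3090 + -1.25·2.0 = -3.8090
R = v/ω = -1.5/-1.25 = 1.2000
x' = -1.5 + 1.2000·(sin -3.8090 − sin -1.3090) = 0.4019
y' = 3 − 1.2000·(cos -3.8090 − cos -1.3090) = 4.2531

(0.4019, 4.2531, -3.8090)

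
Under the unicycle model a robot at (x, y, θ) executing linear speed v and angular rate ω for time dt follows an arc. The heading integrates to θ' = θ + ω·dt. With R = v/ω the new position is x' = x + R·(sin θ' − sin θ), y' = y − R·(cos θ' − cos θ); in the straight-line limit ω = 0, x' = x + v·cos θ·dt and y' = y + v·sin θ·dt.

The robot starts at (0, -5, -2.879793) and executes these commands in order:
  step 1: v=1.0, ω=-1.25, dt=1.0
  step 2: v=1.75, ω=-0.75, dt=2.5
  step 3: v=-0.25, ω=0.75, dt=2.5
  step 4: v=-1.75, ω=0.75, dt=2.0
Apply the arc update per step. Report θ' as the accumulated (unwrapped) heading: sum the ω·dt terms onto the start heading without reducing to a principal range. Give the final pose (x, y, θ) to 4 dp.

(3.3365, -2.3946, -2.6298)

step 1: θ'=-4.1298 (R=-0.8000) → pose (-0.8751, -4.6674, -4.1298)
step 2: θ'=-6.0048 (R=-2.3333) → pose (0.4321, -1.1401, -6.0048)
step 3: θ'=-4.1298 (R=-0.3333) → pose (0.2454, -1.6440, -4.1298)
step 4: θ'=-2.6298 (R=-2.3333) → pose (3.3365, -2.3946, -2.6298)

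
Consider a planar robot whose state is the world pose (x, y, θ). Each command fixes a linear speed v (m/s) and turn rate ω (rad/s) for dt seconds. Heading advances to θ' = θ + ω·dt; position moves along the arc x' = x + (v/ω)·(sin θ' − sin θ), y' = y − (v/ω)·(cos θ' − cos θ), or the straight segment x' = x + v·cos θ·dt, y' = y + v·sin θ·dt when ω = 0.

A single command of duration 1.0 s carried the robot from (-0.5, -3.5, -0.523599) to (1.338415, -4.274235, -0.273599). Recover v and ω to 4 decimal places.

v = 2.0000, ω = 0.2500

Δθ = -0.273599 − -0.523599 = 0.250000
ω = Δθ/dt = 0.250000/1.0 = 0.2500
R = Δx/(sin θ' − sin θ) = 8.0000
v = R·ω = 8.0000·0.2500 = 2.0000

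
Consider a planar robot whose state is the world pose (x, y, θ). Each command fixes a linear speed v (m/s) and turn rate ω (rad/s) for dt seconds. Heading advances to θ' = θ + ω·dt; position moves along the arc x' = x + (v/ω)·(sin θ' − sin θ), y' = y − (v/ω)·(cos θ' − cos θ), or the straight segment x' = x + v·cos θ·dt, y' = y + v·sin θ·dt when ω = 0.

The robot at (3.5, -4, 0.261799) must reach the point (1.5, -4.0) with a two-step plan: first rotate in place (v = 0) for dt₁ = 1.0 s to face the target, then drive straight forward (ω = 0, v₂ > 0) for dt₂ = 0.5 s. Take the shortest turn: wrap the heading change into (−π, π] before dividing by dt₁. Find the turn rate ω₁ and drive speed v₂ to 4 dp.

ω₁ = 2.8798, v₂ = 4.0000

heading to target = atan2(-4−-4, 1.5−3.5) = 3.1416
Δθ = wrap(3.1416 − 0.2618) = 2.8798; ω₁ = Δθ/dt₁ = 2.8798
distance = √((1.5−3.5)² + (-4−-4)²) = 2.0000; v₂ = distance/dt₂ = 4.0000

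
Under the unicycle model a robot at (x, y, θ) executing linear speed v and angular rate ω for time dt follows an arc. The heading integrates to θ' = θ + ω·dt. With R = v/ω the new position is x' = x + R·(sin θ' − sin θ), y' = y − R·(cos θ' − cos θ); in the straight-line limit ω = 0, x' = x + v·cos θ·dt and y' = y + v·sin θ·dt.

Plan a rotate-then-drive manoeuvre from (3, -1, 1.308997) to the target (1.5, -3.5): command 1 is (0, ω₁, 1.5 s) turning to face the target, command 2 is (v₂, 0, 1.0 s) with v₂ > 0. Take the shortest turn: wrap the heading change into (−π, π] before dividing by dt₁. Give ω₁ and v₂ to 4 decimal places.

heading to target = atan2(-3.5−-1, 1.5−3) = -2.1112
Δθ = wrap(-2.1112 − 1.3090) = 2.8630; ω₁ = Δθ/dt₁ = 1.9086
distance = √((1.5−3)² + (-3.5−-1)²) = 2.9155; v₂ = distance/dt₂ = 2.9155

ω₁ = 1.9086, v₂ = 2.9155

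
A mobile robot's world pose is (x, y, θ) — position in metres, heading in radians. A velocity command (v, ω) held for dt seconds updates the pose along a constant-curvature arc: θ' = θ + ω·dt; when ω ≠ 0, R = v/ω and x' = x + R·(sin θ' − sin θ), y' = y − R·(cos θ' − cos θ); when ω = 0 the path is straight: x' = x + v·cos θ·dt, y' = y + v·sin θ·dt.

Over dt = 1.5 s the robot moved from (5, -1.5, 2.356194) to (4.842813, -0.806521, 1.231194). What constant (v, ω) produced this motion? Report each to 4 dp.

Δθ = 1.231194 − 2.356194 = -1.125000
ω = Δθ/dt = -1.125000/1.5 = -0.7500
R = −Δy/(cos θ' − cos θ) = -0.6667
v = R·ω = -0.6667·-0.7500 = 0.5000

v = 0.5000, ω = -0.7500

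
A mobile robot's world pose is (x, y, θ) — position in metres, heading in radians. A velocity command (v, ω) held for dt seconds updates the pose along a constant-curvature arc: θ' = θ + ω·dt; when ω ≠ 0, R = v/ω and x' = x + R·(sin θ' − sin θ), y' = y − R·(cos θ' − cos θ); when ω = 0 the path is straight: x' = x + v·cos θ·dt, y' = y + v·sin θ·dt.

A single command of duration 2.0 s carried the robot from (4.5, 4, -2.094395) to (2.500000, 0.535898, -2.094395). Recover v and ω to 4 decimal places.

v = 2.0000, ω = 0.0000

Δθ = -2.094395 − -2.094395 = 0.000000
ω = Δθ/dt = 0.000000/2.0 = 0.0000
ω = 0 → v = (Δx·cos θ + Δy·sin θ)/dt = 2.0000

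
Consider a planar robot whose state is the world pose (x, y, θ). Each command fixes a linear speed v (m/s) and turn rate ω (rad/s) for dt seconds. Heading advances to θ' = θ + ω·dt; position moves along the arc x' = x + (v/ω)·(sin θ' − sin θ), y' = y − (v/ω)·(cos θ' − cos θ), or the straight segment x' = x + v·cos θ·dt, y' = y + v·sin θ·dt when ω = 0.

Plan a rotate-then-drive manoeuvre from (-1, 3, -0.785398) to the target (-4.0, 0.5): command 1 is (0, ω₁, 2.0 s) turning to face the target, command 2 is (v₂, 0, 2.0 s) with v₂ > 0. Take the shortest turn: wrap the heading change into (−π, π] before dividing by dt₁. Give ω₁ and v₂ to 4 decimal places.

heading to target = atan2(0.5−3, -4−-1) = -2.4469
Δθ = wrap(-2.4469 − -0.7854) = -1.6615; ω₁ = Δθ/dt₁ = -0.8307
distance = √((-4−-1)² + (0.5−3)²) = 3.9051; v₂ = distance/dt₂ = 1.9526

ω₁ = -0.8307, v₂ = 1.9526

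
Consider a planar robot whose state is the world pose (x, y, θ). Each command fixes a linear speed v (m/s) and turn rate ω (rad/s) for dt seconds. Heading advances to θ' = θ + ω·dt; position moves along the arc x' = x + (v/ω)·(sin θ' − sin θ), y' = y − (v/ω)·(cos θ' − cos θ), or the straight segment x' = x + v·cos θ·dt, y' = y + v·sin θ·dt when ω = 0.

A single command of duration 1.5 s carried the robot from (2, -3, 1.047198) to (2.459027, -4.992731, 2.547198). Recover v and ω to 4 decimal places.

v = -1.5000, ω = 1.0000

Δθ = 2.547198 − 1.047198 = 1.500000
ω = Δθ/dt = 1.500000/1.5 = 1.0000
R = −Δy/(cos θ' − cos θ) = -1.5000
v = R·ω = -1.5000·1.0000 = -1.5000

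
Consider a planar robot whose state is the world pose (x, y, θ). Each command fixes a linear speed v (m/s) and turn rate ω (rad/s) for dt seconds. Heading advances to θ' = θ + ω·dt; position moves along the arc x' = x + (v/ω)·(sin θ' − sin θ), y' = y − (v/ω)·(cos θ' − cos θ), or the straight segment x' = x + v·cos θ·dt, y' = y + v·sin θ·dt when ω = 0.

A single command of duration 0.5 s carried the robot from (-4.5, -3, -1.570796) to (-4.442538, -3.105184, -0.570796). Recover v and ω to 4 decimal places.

Δθ = -0.570796 − -1.570796 = 1.000000
ω = Δθ/dt = 1.000000/0.5 = 2.0000
R = −Δy/(cos θ' − cos θ) = 0.1250
v = R·ω = 0.1250·2.0000 = 0.2500

v = 0.2500, ω = 2.0000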